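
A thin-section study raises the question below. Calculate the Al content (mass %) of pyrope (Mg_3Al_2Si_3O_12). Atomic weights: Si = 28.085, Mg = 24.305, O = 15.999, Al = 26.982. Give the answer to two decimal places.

13.39 mass %

Formula mass = 3×24.305 + 2×26.982 + 3×28.085 + 12×15.999 = 403.122 g/mol, of which 53.964 g is Al.
So Al makes up 53.964/403.122 = 0.1339 of the mass, i.e. 13.39%.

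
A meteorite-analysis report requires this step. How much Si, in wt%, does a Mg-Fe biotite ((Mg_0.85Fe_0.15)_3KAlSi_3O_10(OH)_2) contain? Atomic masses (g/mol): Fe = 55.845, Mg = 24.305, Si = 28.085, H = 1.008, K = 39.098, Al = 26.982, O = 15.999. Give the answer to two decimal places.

Molar mass of (Mg_0.85Fe_0.15)_3KAlSi_3O_10(OH)_2: 2.55*24.305 + 0.45*55.845 + 1*39.098 + 1*26.982 + 3*28.085 + 12*15.999 + 2*1.008 = 431.447 g/mol.
Mass of Si per formula unit: 3 × 28.085 = 84.255 g.
Weight fraction Si = 84.255 / 431.447 = 0.1953.

19.53 wt%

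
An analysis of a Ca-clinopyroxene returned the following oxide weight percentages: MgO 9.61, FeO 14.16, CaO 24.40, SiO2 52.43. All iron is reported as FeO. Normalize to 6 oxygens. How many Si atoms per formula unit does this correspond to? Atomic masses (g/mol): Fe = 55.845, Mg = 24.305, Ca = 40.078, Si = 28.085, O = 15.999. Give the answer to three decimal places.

MgO: 9.61/40.304 = 0.23844 mol → 0.23844 mol Mg, 0.23844 mol O.
FeO: 14.16/71.844 = 0.19709 mol → 0.19709 mol Fe, 0.19709 mol O.
CaO: 24.40/56.077 = 0.43512 mol → 0.43512 mol Ca, 0.43512 mol O.
SiO2: 52.43/60.083 = 0.87263 mol → 0.87263 mol Si, 1.74526 mol O.
Total oxygen = 2.61591 mol. Normalization factor = 6/2.61591 = 2.29366.
Si per 6 O = 0.87263 × 2.29366 = 2.002.

2.002 Si apfu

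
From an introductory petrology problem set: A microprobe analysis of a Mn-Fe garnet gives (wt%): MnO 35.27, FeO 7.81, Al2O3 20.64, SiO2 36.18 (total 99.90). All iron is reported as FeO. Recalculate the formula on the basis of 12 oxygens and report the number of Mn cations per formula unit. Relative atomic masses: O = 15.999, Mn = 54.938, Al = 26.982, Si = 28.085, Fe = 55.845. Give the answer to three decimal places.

MnO: 35.27/70.937 = 0.49720 mol → 0.49720 mol Mn, 0.49720 mol O.
FeO: 7.81/71.844 = 0.10871 mol → 0.10871 mol Fe, 0.10871 mol O.
Al2O3: 20.64/101.961 = 0.20243 mol → 0.40486 mol Al, 0.60729 mol O.
SiO2: 36.18/60.083 = 0.60217 mol → 0.60217 mol Si, 1.20434 mol O.
Total oxygen = 2.41754 mol. Normalization factor = 12/2.41754 = 4.96372.
Mn per 12 O = 0.49720 × 4.96372 = 2.468.

2.468 Mn apfu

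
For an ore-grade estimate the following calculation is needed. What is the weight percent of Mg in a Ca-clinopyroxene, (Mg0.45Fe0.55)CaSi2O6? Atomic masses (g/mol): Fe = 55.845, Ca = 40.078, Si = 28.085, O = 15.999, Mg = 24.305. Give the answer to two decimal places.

Formula mass = 0.45*24.305 + 0.55*55.845 + 1*40.078 + 2*28.085 + 6*15.999 = 233.894 g/mol, of which 10.937 g is Mg.
So Mg makes up 10.937/233.894 = 0.0468 of the mass, i.e. 4.68%.

4.68 weight percent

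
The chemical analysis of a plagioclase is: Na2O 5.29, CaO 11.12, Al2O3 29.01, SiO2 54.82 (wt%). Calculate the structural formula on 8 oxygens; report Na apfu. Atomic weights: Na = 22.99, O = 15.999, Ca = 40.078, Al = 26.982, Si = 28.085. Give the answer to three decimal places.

0.461 Na apfu

Na2O: 5.29/61.979 = 0.08535 mol → 0.17070 mol Na, 0.08535 mol O.
CaO: 11.12/56.077 = 0.19830 mol → 0.19830 mol Ca, 0.19830 mol O.
Al2O3: 29.01/101.961 = 0.28452 mol → 0.56904 mol Al, 0.85356 mol O.
SiO2: 54.82/60.083 = 0.91240 mol → 0.91240 mol Si, 1.82480 mol O.
Total oxygen = 2.96201 mol. Normalization factor = 8/2.96201 = 2.70087.
Na per 8 O = 0.17070 × 2.70087 = 0.461.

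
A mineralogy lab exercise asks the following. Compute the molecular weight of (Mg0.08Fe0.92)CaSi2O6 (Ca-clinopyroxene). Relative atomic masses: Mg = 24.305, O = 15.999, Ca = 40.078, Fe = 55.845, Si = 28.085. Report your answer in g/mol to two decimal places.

M = 0.08×24.305 + 0.92×55.845 + 1×40.078 + 2×28.085 + 6×15.999

245.56 g/mol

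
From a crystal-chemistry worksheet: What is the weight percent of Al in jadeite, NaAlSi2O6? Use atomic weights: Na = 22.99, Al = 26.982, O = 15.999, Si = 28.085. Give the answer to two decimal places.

Molar mass of NaAlSi2O6: 1·22.99 + 1·26.982 + 2·28.085 + 6·15.999 = 202.136 g/mol.
Mass of Al per formula unit: 1 × 26.982 = 26.982 g.
Weight fraction Al = 26.982 / 202.136 = 0.1335.

13.35 weight percent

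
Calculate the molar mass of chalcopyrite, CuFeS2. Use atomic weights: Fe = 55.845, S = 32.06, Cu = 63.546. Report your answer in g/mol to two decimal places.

183.51 g/mol

The formula mass is the sum 1·63.546 + 1·55.845 + 2·32.06.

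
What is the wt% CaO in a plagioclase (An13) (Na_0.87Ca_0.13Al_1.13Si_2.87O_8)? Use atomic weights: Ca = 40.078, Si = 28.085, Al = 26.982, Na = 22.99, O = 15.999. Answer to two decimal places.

Molar mass of Na_0.87Ca_0.13Al_1.13Si_2.87O_8 = 0.87×22.99 + 0.13×40.078 + 1.13×26.982 + 2.87×28.085 + 8×15.999 = 264.297 g/mol.
Each formula unit contains 0.13 Ca, equivalent to 0.13/1 = 0.1300 mol CaO.
M(CaO) = 1×40.078 + 1×15.999 = 56.077 g/mol.
Mass of CaO per formula unit = 0.1300 × 56.077 = 7.290 g.
CaO wt% = 7.290 / 264.297 × 100 = 2.76%.

2.76 wt%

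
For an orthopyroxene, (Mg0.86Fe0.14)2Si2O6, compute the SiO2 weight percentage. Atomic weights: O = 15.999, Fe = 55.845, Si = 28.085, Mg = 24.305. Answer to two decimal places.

Formula mass = 209.605 g/mol.
2 Si → 2.0000 mol SiO2 per formula unit; M(SiO2) = 60.083, so SiO2 mass = 120.166 g.
120.166/209.605 × 100 = 57.33 wt%.

57.33 wt%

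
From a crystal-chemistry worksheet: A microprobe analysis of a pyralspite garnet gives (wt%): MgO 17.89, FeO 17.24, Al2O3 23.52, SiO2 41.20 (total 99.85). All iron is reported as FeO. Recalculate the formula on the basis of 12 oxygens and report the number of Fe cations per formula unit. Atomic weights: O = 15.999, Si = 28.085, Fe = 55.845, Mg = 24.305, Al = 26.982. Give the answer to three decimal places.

MgO: 17.89/40.304 = 0.44388 mol → 0.44388 mol Mg, 0.44388 mol O.
FeO: 17.24/71.844 = 0.23996 mol → 0.23996 mol Fe, 0.23996 mol O.
Al2O3: 23.52/101.961 = 0.23068 mol → 0.46136 mol Al, 0.69204 mol O.
SiO2: 41.20/60.083 = 0.68572 mol → 0.68572 mol Si, 1.37144 mol O.
Total oxygen = 2.74732 mol. Normalization factor = 12/2.74732 = 4.36789.
Fe per 12 O = 0.23996 × 4.36789 = 1.048.

1.048 Fe apfu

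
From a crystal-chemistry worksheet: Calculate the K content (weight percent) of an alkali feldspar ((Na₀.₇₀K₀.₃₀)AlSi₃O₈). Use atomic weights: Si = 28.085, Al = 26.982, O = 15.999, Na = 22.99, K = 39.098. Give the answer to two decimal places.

M((Na₀.₇₀K₀.₃₀)AlSi₃O₈) = 267.051 g/mol.
K contributes 0.30 × 39.098 = 11.729 g per mole.
11.729/267.051 = 0.0439 → 4.39%.

4.39 weight percent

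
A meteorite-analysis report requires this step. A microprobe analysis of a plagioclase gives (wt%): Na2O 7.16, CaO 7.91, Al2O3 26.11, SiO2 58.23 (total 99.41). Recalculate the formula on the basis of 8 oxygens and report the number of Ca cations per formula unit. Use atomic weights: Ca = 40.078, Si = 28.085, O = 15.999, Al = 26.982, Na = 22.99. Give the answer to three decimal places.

0.381 Ca apfu

Na2O: 7.16/61.979 = 0.11552 mol → 0.23104 mol Na, 0.11552 mol O.
CaO: 7.91/56.077 = 0.14106 mol → 0.14106 mol Ca, 0.14106 mol O.
Al2O3: 26.11/101.961 = 0.25608 mol → 0.51216 mol Al, 0.76824 mol O.
SiO2: 58.23/60.083 = 0.96916 mol → 0.96916 mol Si, 1.93832 mol O.
Total oxygen = 2.96314 mol. Normalization factor = 8/2.96314 = 2.69984.
Ca per 8 O = 0.14106 × 2.69984 = 0.381.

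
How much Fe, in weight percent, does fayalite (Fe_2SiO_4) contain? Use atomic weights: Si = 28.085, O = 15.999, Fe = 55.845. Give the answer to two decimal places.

54.81 weight percent

Molar mass of Fe_2SiO_4: 2*55.845 + 1*28.085 + 4*15.999 = 203.771 g/mol.
Mass of Fe per formula unit: 2 × 55.845 = 111.690 g.
Weight fraction Fe = 111.690 / 203.771 = 0.5481.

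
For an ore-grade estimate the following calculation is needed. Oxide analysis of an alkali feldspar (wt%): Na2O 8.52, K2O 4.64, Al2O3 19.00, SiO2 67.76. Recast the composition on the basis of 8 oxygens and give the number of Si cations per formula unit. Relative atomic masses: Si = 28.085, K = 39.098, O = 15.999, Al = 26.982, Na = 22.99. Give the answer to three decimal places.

3.006 Si apfu

8.52 wt% Na2O ÷ 61.979 g/mol = 0.13747 mol, giving 0.27494 Na and 0.13747 O.
4.64 wt% K2O ÷ 94.195 g/mol = 0.04926 mol, giving 0.09852 K and 0.04926 O.
19.00 wt% Al2O3 ÷ 101.961 g/mol = 0.18635 mol, giving 0.37270 Al and 0.55905 O.
67.76 wt% SiO2 ÷ 60.083 g/mol = 1.12777 mol, giving 1.12777 Si and 2.25554 O.
Oxygen sums to 3.00132; scaling by 8/3.00132 = 2.66549 puts the formula on 8 O.
Si: 1.12777 × 2.66549 = 3.006 atoms per formula unit.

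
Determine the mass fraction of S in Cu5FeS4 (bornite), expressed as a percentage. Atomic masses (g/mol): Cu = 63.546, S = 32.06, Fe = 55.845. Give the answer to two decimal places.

M(Cu5FeS4) = 501.815 g/mol.
S contributes 4 × 32.06 = 128.240 g per mole.
128.240/501.815 = 0.2556 → 25.56%.

25.56 weight percent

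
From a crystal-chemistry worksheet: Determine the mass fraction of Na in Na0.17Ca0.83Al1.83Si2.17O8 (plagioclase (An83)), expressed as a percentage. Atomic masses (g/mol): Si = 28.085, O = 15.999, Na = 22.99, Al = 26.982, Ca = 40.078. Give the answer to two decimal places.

1.42 mass %

Formula mass = 0.17·22.99 + 0.83·40.078 + 1.83·26.982 + 2.17·28.085 + 8·15.999 = 275.487 g/mol, of which 3.908 g is Na.
So Na makes up 3.908/275.487 = 0.0142 of the mass, i.e. 1.42%.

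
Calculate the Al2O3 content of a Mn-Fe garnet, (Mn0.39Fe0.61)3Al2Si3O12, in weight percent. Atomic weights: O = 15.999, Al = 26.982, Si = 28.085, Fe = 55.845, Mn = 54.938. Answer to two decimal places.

Molar mass of (Mn0.39Fe0.61)3Al2Si3O12 = 1.17×54.938 + 1.83×55.845 + 2×26.982 + 3×28.085 + 12×15.999 = 496.681 g/mol.
Each formula unit contains 2 Al, equivalent to 2/2 = 1.0000 mol Al2O3.
M(Al2O3) = 2×26.982 + 3×15.999 = 101.961 g/mol.
Mass of Al2O3 per formula unit = 1.0000 × 101.961 = 101.961 g.
Al2O3 wt% = 101.961 / 496.681 × 100 = 20.53%.

20.53 wt%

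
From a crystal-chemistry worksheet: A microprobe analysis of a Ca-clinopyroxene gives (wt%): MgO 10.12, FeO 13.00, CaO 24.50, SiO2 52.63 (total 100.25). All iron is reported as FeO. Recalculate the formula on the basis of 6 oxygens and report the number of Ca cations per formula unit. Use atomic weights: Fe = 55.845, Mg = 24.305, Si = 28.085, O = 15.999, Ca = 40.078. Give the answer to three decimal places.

10.12 wt% MgO ÷ 40.304 g/mol = 0.25109 mol, giving 0.25109 Mg and 0.25109 O.
13.00 wt% FeO ÷ 71.844 g/mol = 0.18095 mol, giving 0.18095 Fe and 0.18095 O.
24.50 wt% CaO ÷ 56.077 g/mol = 0.43690 mol, giving 0.43690 Ca and 0.43690 O.
52.63 wt% SiO2 ÷ 60.083 g/mol = 0.87595 mol, giving 0.87595 Si and 1.75190 O.
Oxygen sums to 2.62084; scaling by 6/2.62084 = 2.28934 puts the formula on 6 O.
Ca: 0.43690 × 2.28934 = 1.000 atoms per formula unit.

1.000 Ca apfu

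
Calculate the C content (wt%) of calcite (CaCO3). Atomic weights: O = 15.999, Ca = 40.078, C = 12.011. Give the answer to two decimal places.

12.00 wt%

Molar mass of CaCO3: 1*40.078 + 1*12.011 + 3*15.999 = 100.086 g/mol.
Mass of C per formula unit: 1 × 12.011 = 12.011 g.
Weight fraction C = 12.011 / 100.086 = 0.1200.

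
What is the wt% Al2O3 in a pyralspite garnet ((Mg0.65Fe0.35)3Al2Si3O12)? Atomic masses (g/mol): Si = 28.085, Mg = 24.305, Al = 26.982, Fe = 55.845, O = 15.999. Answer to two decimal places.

23.37 wt%

M((Mg0.65Fe0.35)3Al2Si3O12) = 436.239 g/mol; M(Al2O3) = 101.961 g/mol.
Moles Al2O3 per formula unit = 2 Al ÷ 2 = 1.0000.
Al2O3 fraction = (1.0000 × 101.961) / 436.239 = 101.961/436.239 = 0.2337.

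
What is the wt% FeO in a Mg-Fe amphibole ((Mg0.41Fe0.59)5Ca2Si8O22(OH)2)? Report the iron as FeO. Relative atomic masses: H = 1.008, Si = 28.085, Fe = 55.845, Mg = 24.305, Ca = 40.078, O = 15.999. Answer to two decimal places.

M((Mg0.41Fe0.59)5Ca2Si8O22(OH)2) = 905.396 g/mol; M(FeO) = 71.844 g/mol.
Moles FeO per formula unit = 2.95 Fe ÷ 1 = 2.9500.
FeO fraction = (2.9500 × 71.844) / 905.396 = 211.940/905.396 = 0.2341.

23.41 wt%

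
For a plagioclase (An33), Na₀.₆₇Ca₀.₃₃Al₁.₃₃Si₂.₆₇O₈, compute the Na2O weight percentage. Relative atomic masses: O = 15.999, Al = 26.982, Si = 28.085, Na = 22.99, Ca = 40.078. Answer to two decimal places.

7.76 wt%

Molar mass of Na₀.₆₇Ca₀.₃₃Al₁.₃₃Si₂.₆₇O₈ = 0.67·22.99 + 0.33·40.078 + 1.33·26.982 + 2.67·28.085 + 8·15.999 = 267.494 g/mol.
Each formula unit contains 0.67 Na, equivalent to 0.67/2 = 0.3350 mol Na2O.
M(Na2O) = 2×22.99 + 1×15.999 = 61.979 g/mol.
Mass of Na2O per formula unit = 0.3350 × 61.979 = 20.763 g.
Na2O wt% = 20.763 / 267.494 × 100 = 7.76%.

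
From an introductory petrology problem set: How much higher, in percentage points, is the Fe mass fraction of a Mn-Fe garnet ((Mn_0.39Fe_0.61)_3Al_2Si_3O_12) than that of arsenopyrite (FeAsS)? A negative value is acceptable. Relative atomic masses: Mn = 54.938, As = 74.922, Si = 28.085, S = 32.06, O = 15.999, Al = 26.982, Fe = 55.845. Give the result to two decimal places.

-13.72 percentage points

First mineral: 102.196 g Fe in 496.681 g formula = 20.58 wt% Fe.
Second mineral: 55.845 g Fe in 162.827 g formula = 34.30 wt% Fe.
20.58% − 34.30% gives a difference of -13.72 percentage points.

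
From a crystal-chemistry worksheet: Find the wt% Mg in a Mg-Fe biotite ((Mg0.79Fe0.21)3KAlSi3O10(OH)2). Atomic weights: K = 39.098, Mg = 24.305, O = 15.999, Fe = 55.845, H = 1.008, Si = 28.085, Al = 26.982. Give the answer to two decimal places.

13.18 wt%

Formula mass = 2.37·24.305 + 0.63·55.845 + 1·39.098 + 1·26.982 + 3·28.085 + 12·15.999 + 2·1.008 = 437.124 g/mol, of which 57.603 g is Mg.
So Mg makes up 57.603/437.124 = 0.1318 of the mass, i.e. 13.18%.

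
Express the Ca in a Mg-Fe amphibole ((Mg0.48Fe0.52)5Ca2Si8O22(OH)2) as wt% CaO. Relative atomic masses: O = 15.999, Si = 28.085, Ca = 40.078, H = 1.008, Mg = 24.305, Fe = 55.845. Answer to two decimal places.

Molar mass of (Mg0.48Fe0.52)5Ca2Si8O22(OH)2 = 2.40×24.305 + 2.60×55.845 + 2×40.078 + 8×28.085 + 24×15.999 + 2×1.008 = 894.357 g/mol.
Each formula unit contains 2 Ca, equivalent to 2/1 = 2.0000 mol CaO.
M(CaO) = 1×40.078 + 1×15.999 = 56.077 g/mol.
Mass of CaO per formula unit = 2.0000 × 56.077 = 112.154 g.
CaO wt% = 112.154 / 894.357 × 100 = 12.54%.

12.54 wt%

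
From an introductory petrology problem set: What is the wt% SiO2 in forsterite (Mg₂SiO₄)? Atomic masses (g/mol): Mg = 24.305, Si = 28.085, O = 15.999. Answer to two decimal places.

42.71 wt%

Molar mass of Mg₂SiO₄ = 2·24.305 + 1·28.085 + 4·15.999 = 140.691 g/mol.
Each formula unit contains 1 Si, equivalent to 1/1 = 1.0000 mol SiO2.
M(SiO2) = 1×28.085 + 2×15.999 = 60.083 g/mol.
Mass of SiO2 per formula unit = 1.0000 × 60.083 = 60.083 g.
SiO2 wt% = 60.083 / 140.691 × 100 = 42.71%.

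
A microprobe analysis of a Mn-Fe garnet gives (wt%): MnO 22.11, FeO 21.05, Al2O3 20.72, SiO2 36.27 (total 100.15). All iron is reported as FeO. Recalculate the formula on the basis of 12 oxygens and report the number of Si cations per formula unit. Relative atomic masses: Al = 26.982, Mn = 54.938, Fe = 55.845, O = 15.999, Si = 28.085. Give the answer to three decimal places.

MnO: 22.11/70.937 = 0.31169 mol → 0.31169 mol Mn, 0.31169 mol O.
FeO: 21.05/71.844 = 0.29300 mol → 0.29300 mol Fe, 0.29300 mol O.
Al2O3: 20.72/101.961 = 0.20321 mol → 0.40642 mol Al, 0.60963 mol O.
SiO2: 36.27/60.083 = 0.60366 mol → 0.60366 mol Si, 1.20732 mol O.
Total oxygen = 2.42164 mol. Normalization factor = 12/2.42164 = 4.95532.
Si per 12 O = 0.60366 × 4.95532 = 2.991.

2.991 Si apfu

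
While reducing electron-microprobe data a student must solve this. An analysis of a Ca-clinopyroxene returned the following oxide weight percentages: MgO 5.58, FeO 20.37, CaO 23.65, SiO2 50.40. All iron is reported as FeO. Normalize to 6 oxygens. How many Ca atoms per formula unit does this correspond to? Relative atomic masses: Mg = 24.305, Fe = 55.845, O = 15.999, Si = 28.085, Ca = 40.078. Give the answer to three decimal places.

MgO: 5.58/40.304 = 0.13845 mol → 0.13845 mol Mg, 0.13845 mol O.
FeO: 20.37/71.844 = 0.28353 mol → 0.28353 mol Fe, 0.28353 mol O.
CaO: 23.65/56.077 = 0.42174 mol → 0.42174 mol Ca, 0.42174 mol O.
SiO2: 50.40/60.083 = 0.83884 mol → 0.83884 mol Si, 1.67768 mol O.
Total oxygen = 2.52140 mol. Normalization factor = 6/2.52140 = 2.37963.
Ca per 6 O = 0.42174 × 2.37963 = 1.004.

1.004 Ca apfu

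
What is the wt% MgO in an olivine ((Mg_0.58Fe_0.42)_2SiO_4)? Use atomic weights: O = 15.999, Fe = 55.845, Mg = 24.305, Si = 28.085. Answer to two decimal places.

27.96 wt%

Molar mass of (Mg_0.58Fe_0.42)_2SiO_4 = 1.16*24.305 + 0.84*55.845 + 1*28.085 + 4*15.999 = 167.185 g/mol.
Each formula unit contains 1.16 Mg, equivalent to 1.16/1 = 1.1600 mol MgO.
M(MgO) = 1×24.305 + 1×15.999 = 40.304 g/mol.
Mass of MgO per formula unit = 1.1600 × 40.304 = 46.753 g.
MgO wt% = 46.753 / 167.185 × 100 = 27.96%.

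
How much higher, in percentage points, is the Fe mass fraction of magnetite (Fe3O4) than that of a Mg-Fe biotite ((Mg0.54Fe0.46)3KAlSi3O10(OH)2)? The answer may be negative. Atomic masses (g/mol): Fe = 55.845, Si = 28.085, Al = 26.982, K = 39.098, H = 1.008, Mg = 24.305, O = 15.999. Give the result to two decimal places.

55.63 percentage points

M(Fe3O4) = 231.531 g/mol, so wt% Fe = 167.535/231.531 × 100 = 72.36%.
M((Mg0.54Fe0.46)3KAlSi3O10(OH)2) = 460.779 g/mol, so wt% Fe = 77.066/460.779 × 100 = 16.73%.
72.36 − 16.73 = 55.63 pp.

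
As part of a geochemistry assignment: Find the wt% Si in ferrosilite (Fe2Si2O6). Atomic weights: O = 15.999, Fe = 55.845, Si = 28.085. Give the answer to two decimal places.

21.29 weight percent

Molar mass of Fe2Si2O6: 2*55.845 + 2*28.085 + 6*15.999 = 263.854 g/mol.
Mass of Si per formula unit: 2 × 28.085 = 56.170 g.
Weight fraction Si = 56.170 / 263.854 = 0.2129.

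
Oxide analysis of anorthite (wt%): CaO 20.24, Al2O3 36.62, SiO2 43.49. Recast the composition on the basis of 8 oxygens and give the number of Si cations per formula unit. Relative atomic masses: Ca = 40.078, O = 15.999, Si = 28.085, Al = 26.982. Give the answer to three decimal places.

2.006 Si apfu

CaO (M=56.077): mol = 0.36093; Ca = 0.36093, O = 0.36093.
Al2O3 (M=101.961): mol = 0.35916; Al = 0.71832, O = 1.07748.
SiO2 (M=60.083): mol = 0.72383; Si = 0.72383, O = 1.44766.
ΣO = 2.88607; factor = 8/ΣO = 2.77194.
Si apfu = 0.72383 × 2.77194 = 2.006.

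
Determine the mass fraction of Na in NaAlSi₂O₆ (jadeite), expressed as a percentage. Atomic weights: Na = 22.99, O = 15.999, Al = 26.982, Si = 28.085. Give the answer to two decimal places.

Formula mass = 1*22.99 + 1*26.982 + 2*28.085 + 6*15.999 = 202.136 g/mol, of which 22.990 g is Na.
So Na makes up 22.990/202.136 = 0.1137 of the mass, i.e. 11.37%.

11.37 weight percent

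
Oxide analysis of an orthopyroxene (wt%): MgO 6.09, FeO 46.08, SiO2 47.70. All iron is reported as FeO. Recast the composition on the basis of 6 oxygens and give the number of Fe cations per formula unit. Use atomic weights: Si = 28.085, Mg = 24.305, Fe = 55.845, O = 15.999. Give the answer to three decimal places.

1.617 Fe apfu

MgO (M=40.304): mol = 0.15110; Mg = 0.15110, O = 0.15110.
FeO (M=71.844): mol = 0.64139; Fe = 0.64139, O = 0.64139.
SiO2 (M=60.083): mol = 0.79390; Si = 0.79390, O = 1.58780.
ΣO = 2.38029; factor = 6/ΣO = 2.52070.
Fe apfu = 0.64139 × 2.52070 = 1.617.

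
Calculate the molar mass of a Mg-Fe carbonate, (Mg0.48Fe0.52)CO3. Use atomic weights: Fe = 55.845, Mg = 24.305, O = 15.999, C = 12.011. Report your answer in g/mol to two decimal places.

100.71 g/mol

M = 0.48×24.305 + 0.52×55.845 + 1×12.011 + 3×15.999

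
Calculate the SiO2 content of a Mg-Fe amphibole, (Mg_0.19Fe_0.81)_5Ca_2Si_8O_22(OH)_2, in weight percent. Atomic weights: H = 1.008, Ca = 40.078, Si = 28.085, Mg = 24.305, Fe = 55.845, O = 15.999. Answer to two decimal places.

Formula mass = 940.090 g/mol.
8 Si → 8.0000 mol SiO2 per formula unit; M(SiO2) = 60.083, so SiO2 mass = 480.664 g.
480.664/940.090 × 100 = 51.13 wt%.

51.13 wt%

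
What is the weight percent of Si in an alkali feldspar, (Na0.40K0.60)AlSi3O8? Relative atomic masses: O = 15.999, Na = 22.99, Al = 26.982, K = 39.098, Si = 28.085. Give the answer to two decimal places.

Molar mass of (Na0.40K0.60)AlSi3O8: 0.40*22.99 + 0.60*39.098 + 1*26.982 + 3*28.085 + 8*15.999 = 271.884 g/mol.
Mass of Si per formula unit: 3 × 28.085 = 84.255 g.
Weight fraction Si = 84.255 / 271.884 = 0.3099.

30.99 weight percent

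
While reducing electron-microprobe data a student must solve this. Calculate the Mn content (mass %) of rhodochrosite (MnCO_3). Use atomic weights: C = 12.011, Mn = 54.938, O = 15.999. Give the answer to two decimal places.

Molar mass of MnCO_3: 1·54.938 + 1·12.011 + 3·15.999 = 114.946 g/mol.
Mass of Mn per formula unit: 1 × 54.938 = 54.938 g.
Weight fraction Mn = 54.938 / 114.946 = 0.4779.

47.79 mass %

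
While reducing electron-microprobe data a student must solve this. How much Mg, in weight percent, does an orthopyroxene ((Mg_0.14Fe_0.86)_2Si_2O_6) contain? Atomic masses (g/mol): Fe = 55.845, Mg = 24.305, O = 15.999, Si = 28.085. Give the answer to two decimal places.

M((Mg_0.14Fe_0.86)_2Si_2O_6) = 255.023 g/mol.
Mg contributes 0.28 × 24.305 = 6.805 g per mole.
6.805/255.023 = 0.0267 → 2.67%.

2.67 weight percent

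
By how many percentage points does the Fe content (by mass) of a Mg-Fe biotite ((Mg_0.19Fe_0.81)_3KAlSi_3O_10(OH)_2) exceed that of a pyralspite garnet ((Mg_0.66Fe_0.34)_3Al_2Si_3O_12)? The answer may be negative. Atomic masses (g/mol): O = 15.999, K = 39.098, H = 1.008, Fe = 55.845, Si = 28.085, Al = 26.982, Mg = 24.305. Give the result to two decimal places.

First mineral: 135.703 g Fe in 493.896 g formula = 27.48 wt% Fe.
Second mineral: 56.962 g Fe in 435.293 g formula = 13.09 wt% Fe.
27.48% − 13.09% gives a difference of 14.39 percentage points.

14.39 percentage points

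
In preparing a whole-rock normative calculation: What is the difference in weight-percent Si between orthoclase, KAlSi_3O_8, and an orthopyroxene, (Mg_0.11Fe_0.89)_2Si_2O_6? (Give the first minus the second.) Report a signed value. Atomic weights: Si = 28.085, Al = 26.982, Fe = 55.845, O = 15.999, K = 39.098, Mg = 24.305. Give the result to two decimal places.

8.41 percentage points

First mineral: 84.255 g Si in 278.327 g formula = 30.27 wt% Si.
Second mineral: 56.170 g Si in 256.915 g formula = 21.86 wt% Si.
30.27% − 21.86% gives a difference of 8.41 percentage points.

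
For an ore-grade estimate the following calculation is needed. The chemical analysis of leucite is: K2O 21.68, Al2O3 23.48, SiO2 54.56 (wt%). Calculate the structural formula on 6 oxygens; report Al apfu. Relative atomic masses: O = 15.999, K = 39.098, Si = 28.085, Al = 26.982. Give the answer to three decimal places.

1.010 Al apfu

K2O (M=94.195): mol = 0.23016; K = 0.46032, O = 0.23016.
Al2O3 (M=101.961): mol = 0.23028; Al = 0.46056, O = 0.69084.
SiO2 (M=60.083): mol = 0.90808; Si = 0.90808, O = 1.81616.
ΣO = 2.73716; factor = 6/ΣO = 2.19205.
Al apfu = 0.46056 × 2.19205 = 1.010.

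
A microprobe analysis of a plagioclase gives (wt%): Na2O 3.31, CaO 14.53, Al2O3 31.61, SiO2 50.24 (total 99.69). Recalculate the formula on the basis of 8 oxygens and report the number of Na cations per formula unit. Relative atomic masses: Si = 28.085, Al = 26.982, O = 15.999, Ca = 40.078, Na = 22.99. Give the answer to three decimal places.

0.293 Na apfu

Na2O (M=61.979): mol = 0.05341; Na = 0.10682, O = 0.05341.
CaO (M=56.077): mol = 0.25911; Ca = 0.25911, O = 0.25911.
Al2O3 (M=101.961): mol = 0.31002; Al = 0.62004, O = 0.93006.
SiO2 (M=60.083): mol = 0.83618; Si = 0.83618, O = 1.67236.
ΣO = 2.91494; factor = 8/ΣO = 2.74448.
Na apfu = 0.10682 × 2.74448 = 0.293.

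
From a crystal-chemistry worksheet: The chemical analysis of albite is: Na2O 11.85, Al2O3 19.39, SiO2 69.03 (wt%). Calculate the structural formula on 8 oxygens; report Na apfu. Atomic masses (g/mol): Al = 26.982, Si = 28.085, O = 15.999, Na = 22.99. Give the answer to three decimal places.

11.85 wt% Na2O ÷ 61.979 g/mol = 0.19119 mol, giving 0.38238 Na and 0.19119 O.
19.39 wt% Al2O3 ÷ 101.961 g/mol = 0.19017 mol, giving 0.38034 Al and 0.57051 O.
69.03 wt% SiO2 ÷ 60.083 g/mol = 1.14891 mol, giving 1.14891 Si and 2.29782 O.
Oxygen sums to 3.05952; scaling by 8/3.05952 = 2.61479 puts the formula on 8 O.
Na: 0.38238 × 2.61479 = 1.000 atoms per formula unit.

1.000 Na apfu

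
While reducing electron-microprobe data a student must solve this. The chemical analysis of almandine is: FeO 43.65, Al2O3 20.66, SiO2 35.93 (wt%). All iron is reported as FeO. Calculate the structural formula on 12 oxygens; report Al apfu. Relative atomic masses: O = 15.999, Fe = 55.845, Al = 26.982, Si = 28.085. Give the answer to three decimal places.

FeO: 43.65/71.844 = 0.60757 mol → 0.60757 mol Fe, 0.60757 mol O.
Al2O3: 20.66/101.961 = 0.20263 mol → 0.40526 mol Al, 0.60789 mol O.
SiO2: 35.93/60.083 = 0.59801 mol → 0.59801 mol Si, 1.19602 mol O.
Total oxygen = 2.41148 mol. Normalization factor = 12/2.41148 = 4.97620.
Al per 12 O = 0.40526 × 4.97620 = 2.017.

2.017 Al apfu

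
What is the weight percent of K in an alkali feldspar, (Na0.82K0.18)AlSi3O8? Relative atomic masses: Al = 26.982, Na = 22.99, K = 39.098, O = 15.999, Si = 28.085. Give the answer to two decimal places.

2.65 wt%

Formula mass = 0.82*22.99 + 0.18*39.098 + 1*26.982 + 3*28.085 + 8*15.999 = 265.118 g/mol, of which 7.038 g is K.
So K makes up 7.038/265.118 = 0.0265 of the mass, i.e. 2.65%.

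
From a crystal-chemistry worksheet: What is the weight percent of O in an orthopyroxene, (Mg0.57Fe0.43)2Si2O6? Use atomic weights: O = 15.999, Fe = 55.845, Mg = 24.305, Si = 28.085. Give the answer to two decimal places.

42.12 wt%

M((Mg0.57Fe0.43)2Si2O6) = 227.898 g/mol.
O contributes 6 × 15.999 = 95.994 g per mole.
95.994/227.898 = 0.4212 → 42.12%.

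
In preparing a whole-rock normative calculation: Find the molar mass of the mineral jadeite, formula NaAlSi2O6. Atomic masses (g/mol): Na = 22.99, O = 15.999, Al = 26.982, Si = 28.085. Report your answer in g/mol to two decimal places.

202.14 g/mol

M = 1*22.99 + 1*26.982 + 2*28.085 + 6*15.999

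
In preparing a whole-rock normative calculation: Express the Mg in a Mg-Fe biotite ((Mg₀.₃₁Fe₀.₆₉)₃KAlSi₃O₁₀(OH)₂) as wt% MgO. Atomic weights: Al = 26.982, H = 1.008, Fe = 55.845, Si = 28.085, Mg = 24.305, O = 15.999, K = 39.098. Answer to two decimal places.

7.77 wt%

M((Mg₀.₃₁Fe₀.₆₉)₃KAlSi₃O₁₀(OH)₂) = 482.542 g/mol; M(MgO) = 40.304 g/mol.
Moles MgO per formula unit = 0.93 Mg ÷ 1 = 0.9300.
MgO fraction = (0.9300 × 40.304) / 482.542 = 37.483/482.542 = 0.0777.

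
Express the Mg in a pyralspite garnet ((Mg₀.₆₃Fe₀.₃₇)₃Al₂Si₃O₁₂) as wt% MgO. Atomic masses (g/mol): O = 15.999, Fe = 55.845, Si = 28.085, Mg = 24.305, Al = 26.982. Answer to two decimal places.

17.39 wt%

M((Mg₀.₆₃Fe₀.₃₇)₃Al₂Si₃O₁₂) = 438.131 g/mol; M(MgO) = 40.304 g/mol.
Moles MgO per formula unit = 1.89 Mg ÷ 1 = 1.8900.
MgO fraction = (1.8900 × 40.304) / 438.131 = 76.175/438.131 = 0.1739.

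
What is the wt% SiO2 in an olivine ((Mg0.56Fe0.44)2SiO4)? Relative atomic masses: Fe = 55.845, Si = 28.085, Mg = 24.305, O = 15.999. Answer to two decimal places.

35.67 wt%

Formula mass = 168.446 g/mol.
1 Si → 1.0000 mol SiO2 per formula unit; M(SiO2) = 60.083, so SiO2 mass = 60.083 g.
60.083/168.446 × 100 = 35.67 wt%.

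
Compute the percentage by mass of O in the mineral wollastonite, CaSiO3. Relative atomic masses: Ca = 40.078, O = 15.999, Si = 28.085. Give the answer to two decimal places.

Formula mass = 1·40.078 + 1·28.085 + 3·15.999 = 116.160 g/mol, of which 47.997 g is O.
So O makes up 47.997/116.160 = 0.4132 of the mass, i.e. 41.32%.

41.32 weight percent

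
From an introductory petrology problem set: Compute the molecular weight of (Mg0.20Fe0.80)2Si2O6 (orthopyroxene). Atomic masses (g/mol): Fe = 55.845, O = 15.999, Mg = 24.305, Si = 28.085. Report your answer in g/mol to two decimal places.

The formula mass is the sum 0.40(24.305) + 1.60(55.845) + 2(28.085) + 6(15.999).

251.24 g/mol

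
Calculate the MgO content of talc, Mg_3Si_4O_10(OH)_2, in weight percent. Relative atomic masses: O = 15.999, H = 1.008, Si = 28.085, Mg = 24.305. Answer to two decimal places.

31.88 wt%

Formula mass = 379.259 g/mol.
3 Mg → 3.0000 mol MgO per formula unit; M(MgO) = 40.304, so MgO mass = 120.912 g.
120.912/379.259 × 100 = 31.88 wt%.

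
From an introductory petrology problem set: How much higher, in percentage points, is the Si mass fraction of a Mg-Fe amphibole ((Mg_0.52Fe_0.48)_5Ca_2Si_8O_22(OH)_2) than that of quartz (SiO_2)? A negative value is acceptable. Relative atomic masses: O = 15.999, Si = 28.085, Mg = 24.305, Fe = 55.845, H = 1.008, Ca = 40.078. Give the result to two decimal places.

-21.44 percentage points

First mineral: 224.680 g Si in 888.049 g formula = 25.30 wt% Si.
Second mineral: 28.085 g Si in 60.083 g formula = 46.74 wt% Si.
25.30% − 46.74% gives a difference of -21.44 percentage points.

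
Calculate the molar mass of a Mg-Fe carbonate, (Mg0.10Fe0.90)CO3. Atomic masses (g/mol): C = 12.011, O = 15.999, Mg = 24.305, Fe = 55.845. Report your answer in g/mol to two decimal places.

M = 0.10×24.305 + 0.90×55.845 + 1×12.011 + 3×15.999

112.70 g/mol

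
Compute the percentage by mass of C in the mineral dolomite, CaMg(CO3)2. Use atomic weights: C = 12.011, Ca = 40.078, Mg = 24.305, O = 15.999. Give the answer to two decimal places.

M(CaMg(CO3)2) = 184.399 g/mol.
C contributes 2 × 12.011 = 24.022 g per mole.
24.022/184.399 = 0.1303 → 13.03%.

13.03 wt%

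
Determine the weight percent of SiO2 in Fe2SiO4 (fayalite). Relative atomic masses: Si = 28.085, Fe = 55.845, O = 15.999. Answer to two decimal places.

29.49 wt%

Molar mass of Fe2SiO4 = 2*55.845 + 1*28.085 + 4*15.999 = 203.771 g/mol.
Each formula unit contains 1 Si, equivalent to 1/1 = 1.0000 mol SiO2.
M(SiO2) = 1×28.085 + 2×15.999 = 60.083 g/mol.
Mass of SiO2 per formula unit = 1.0000 × 60.083 = 60.083 g.
SiO2 wt% = 60.083 / 203.771 × 100 = 29.49%.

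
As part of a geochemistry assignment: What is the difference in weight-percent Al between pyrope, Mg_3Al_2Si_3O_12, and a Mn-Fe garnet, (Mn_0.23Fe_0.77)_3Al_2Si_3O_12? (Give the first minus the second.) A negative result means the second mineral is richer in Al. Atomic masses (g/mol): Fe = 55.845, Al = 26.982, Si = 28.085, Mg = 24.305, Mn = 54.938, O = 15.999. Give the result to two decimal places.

2.53 percentage points

Al in Mg_3Al_2Si_3O_12: molar mass 403.122 g/mol; 2×26.982 = 53.964 g → 13.39 wt%.
Al in (Mn_0.23Fe_0.77)_3Al_2Si_3O_12: molar mass 497.116 g/mol; 2×26.982 = 53.964 g → 10.86 wt%.
Difference = 13.39 − 10.86 = 2.53 percentage points.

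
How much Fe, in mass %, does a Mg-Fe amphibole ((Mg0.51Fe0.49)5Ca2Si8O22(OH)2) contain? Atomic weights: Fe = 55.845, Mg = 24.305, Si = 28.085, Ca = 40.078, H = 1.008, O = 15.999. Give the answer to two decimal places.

15.38 mass %

M((Mg0.51Fe0.49)5Ca2Si8O22(OH)2) = 889.626 g/mol.
Fe contributes 2.45 × 55.845 = 136.820 g per mole.
136.820/889.626 = 0.1538 → 15.38%.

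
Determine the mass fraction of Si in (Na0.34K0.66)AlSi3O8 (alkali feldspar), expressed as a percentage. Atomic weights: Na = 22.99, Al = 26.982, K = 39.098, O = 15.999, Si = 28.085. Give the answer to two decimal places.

Molar mass of (Na0.34K0.66)AlSi3O8: 0.34×22.99 + 0.66×39.098 + 1×26.982 + 3×28.085 + 8×15.999 = 272.850 g/mol.
Mass of Si per formula unit: 3 × 28.085 = 84.255 g.
Weight fraction Si = 84.255 / 272.850 = 0.3088.

30.88 mass %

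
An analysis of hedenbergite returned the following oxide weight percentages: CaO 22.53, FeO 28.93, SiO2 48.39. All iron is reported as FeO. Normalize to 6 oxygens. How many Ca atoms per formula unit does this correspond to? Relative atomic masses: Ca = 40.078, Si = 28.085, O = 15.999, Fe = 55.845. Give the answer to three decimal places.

0.998 Ca apfu

22.53 wt% CaO ÷ 56.077 g/mol = 0.40177 mol, giving 0.40177 Ca and 0.40177 O.
28.93 wt% FeO ÷ 71.844 g/mol = 0.40268 mol, giving 0.40268 Fe and 0.40268 O.
48.39 wt% SiO2 ÷ 60.083 g/mol = 0.80539 mol, giving 0.80539 Si and 1.61078 O.
Oxygen sums to 2.41523; scaling by 6/2.41523 = 2.48424 puts the formula on 6 O.
Ca: 0.40177 × 2.48424 = 0.998 atoms per formula unit.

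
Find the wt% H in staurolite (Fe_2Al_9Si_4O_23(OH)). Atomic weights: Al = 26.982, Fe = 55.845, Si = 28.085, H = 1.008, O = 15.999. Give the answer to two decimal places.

0.12 wt%

M(Fe_2Al_9Si_4O_23(OH)) = 851.852 g/mol.
H contributes 1 × 1.008 = 1.008 g per mole.
1.008/851.852 = 0.0012 → 0.12%.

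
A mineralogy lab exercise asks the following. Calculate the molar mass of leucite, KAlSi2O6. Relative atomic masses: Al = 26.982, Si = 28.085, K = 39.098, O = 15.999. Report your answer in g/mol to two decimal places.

The formula mass is the sum 1·39.098 + 1·26.982 + 2·28.085 + 6·15.999.

218.24 g/mol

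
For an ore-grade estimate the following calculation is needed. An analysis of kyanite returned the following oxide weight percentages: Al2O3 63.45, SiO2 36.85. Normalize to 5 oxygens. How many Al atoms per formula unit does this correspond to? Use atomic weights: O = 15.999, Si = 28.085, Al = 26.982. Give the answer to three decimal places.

2.012 Al apfu

63.45 wt% Al2O3 ÷ 101.961 g/mol = 0.62230 mol, giving 1.24460 Al and 1.86690 O.
36.85 wt% SiO2 ÷ 60.083 g/mol = 0.61332 mol, giving 0.61332 Si and 1.22664 O.
Oxygen sums to 3.09354; scaling by 5/3.09354 = 1.61627 puts the formula on 5 O.
Al: 1.24460 × 1.61627 = 2.012 atoms per formula unit.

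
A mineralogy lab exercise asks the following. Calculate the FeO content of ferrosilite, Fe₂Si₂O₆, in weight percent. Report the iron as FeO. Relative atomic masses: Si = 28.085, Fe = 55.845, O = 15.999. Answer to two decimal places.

54.46 wt%

M(Fe₂Si₂O₆) = 263.854 g/mol; M(FeO) = 71.844 g/mol.
Moles FeO per formula unit = 2 Fe ÷ 1 = 2.0000.
FeO fraction = (2.0000 × 71.844) / 263.854 = 143.688/263.854 = 0.5446.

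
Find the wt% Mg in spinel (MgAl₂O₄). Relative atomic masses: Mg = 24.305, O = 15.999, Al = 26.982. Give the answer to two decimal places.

17.08 weight percent

Molar mass of MgAl₂O₄: 1*24.305 + 2*26.982 + 4*15.999 = 142.265 g/mol.
Mass of Mg per formula unit: 1 × 24.305 = 24.305 g.
Weight fraction Mg = 24.305 / 142.265 = 0.1708.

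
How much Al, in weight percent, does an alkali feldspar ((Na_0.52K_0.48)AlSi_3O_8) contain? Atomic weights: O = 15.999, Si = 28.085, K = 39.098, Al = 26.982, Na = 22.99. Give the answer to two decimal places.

Molar mass of (Na_0.52K_0.48)AlSi_3O_8: 0.52*22.99 + 0.48*39.098 + 1*26.982 + 3*28.085 + 8*15.999 = 269.951 g/mol.
Mass of Al per formula unit: 1 × 26.982 = 26.982 g.
Weight fraction Al = 26.982 / 269.951 = 0.1000.

10.00 weight percent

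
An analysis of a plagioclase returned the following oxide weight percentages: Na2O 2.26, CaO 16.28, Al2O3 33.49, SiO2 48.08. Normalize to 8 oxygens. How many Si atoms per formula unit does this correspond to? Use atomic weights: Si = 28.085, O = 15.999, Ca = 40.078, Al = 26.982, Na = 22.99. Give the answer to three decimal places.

Na2O (M=61.979): mol = 0.03646; Na = 0.07292, O = 0.03646.
CaO (M=56.077): mol = 0.29032; Ca = 0.29032, O = 0.29032.
Al2O3 (M=101.961): mol = 0.32846; Al = 0.65692, O = 0.98538.
SiO2 (M=60.083): mol = 0.80023; Si = 0.80023, O = 1.60046.
ΣO = 2.91262; factor = 8/ΣO = 2.74667.
Si apfu = 0.80023 × 2.74667 = 2.198.

2.198 Si apfu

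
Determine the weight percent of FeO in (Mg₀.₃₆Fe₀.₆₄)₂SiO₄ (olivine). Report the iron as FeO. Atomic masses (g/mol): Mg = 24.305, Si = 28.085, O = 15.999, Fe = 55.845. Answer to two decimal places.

Formula mass = 181.062 g/mol.
1.28 Fe → 1.2800 mol FeO per formula unit; M(FeO) = 71.844, so FeO mass = 91.960 g.
91.960/181.062 × 100 = 50.79 wt%.

50.79 wt%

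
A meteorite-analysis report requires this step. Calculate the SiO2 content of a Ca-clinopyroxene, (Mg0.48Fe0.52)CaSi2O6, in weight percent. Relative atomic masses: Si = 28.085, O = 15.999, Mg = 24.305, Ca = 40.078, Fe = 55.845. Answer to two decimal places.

Molar mass of (Mg0.48Fe0.52)CaSi2O6 = 0.48*24.305 + 0.52*55.845 + 1*40.078 + 2*28.085 + 6*15.999 = 232.948 g/mol.
Each formula unit contains 2 Si, equivalent to 2/1 = 2.0000 mol SiO2.
M(SiO2) = 1×28.085 + 2×15.999 = 60.083 g/mol.
Mass of SiO2 per formula unit = 2.0000 × 60.083 = 120.166 g.
SiO2 wt% = 120.166 / 232.948 × 100 = 51.58%.

51.58 wt%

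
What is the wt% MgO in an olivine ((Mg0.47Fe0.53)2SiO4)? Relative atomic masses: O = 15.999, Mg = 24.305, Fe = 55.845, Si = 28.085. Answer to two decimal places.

21.76 wt%

Molar mass of (Mg0.47Fe0.53)2SiO4 = 0.94*24.305 + 1.06*55.845 + 1*28.085 + 4*15.999 = 174.123 g/mol.
Each formula unit contains 0.94 Mg, equivalent to 0.94/1 = 0.9400 mol MgO.
M(MgO) = 1×24.305 + 1×15.999 = 40.304 g/mol.
Mass of MgO per formula unit = 0.9400 × 40.304 = 37.886 g.
MgO wt% = 37.886 / 174.123 × 100 = 21.76%.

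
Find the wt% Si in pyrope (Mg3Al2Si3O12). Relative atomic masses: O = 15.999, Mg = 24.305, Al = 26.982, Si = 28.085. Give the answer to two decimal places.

20.90 mass %

M(Mg3Al2Si3O12) = 403.122 g/mol.
Si contributes 3 × 28.085 = 84.255 g per mole.
84.255/403.122 = 0.2090 → 20.90%.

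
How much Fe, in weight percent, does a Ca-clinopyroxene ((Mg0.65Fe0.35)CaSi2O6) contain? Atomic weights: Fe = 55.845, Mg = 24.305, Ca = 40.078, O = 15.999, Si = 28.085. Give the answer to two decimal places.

8.59 weight percent

Molar mass of (Mg0.65Fe0.35)CaSi2O6: 0.65·24.305 + 0.35·55.845 + 1·40.078 + 2·28.085 + 6·15.999 = 227.586 g/mol.
Mass of Fe per formula unit: 0.35 × 55.845 = 19.546 g.
Weight fraction Fe = 19.546 / 227.586 = 0.0859.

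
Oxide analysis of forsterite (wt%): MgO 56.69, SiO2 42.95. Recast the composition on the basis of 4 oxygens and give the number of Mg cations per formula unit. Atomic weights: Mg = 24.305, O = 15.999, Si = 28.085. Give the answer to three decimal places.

1.984 Mg apfu

MgO: 56.69/40.304 = 1.40656 mol → 1.40656 mol Mg, 1.40656 mol O.
SiO2: 42.95/60.083 = 0.71484 mol → 0.71484 mol Si, 1.42968 mol O.
Total oxygen = 2.83624 mol. Normalization factor = 4/2.83624 = 1.41032.
Mg per 4 O = 1.40656 × 1.41032 = 1.984.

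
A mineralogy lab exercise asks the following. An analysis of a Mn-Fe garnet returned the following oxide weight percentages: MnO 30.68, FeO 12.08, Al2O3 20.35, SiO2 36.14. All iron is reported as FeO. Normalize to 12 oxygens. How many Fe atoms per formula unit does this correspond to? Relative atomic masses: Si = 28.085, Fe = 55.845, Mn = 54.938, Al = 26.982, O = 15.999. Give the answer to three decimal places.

0.840 Fe apfu

30.68 wt% MnO ÷ 70.937 g/mol = 0.43250 mol, giving 0.43250 Mn and 0.43250 O.
12.08 wt% FeO ÷ 71.844 g/mol = 0.16814 mol, giving 0.16814 Fe and 0.16814 O.
20.35 wt% Al2O3 ÷ 101.961 g/mol = 0.19959 mol, giving 0.39918 Al and 0.59877 O.
36.14 wt% SiO2 ÷ 60.083 g/mol = 0.60150 mol, giving 0.60150 Si and 1.20300 O.
Oxygen sums to 2.40241; scaling by 12/2.40241 = 4.99498 puts the formula on 12 O.
Fe: 0.16814 × 4.99498 = 0.840 atoms per formula unit.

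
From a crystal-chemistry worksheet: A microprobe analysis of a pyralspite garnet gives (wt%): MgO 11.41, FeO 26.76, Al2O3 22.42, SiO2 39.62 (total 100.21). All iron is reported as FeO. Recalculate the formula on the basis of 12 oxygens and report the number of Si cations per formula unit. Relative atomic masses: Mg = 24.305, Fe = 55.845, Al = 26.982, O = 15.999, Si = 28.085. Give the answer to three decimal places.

MgO (M=40.304): mol = 0.28310; Mg = 0.28310, O = 0.28310.
FeO (M=71.844): mol = 0.37247; Fe = 0.37247, O = 0.37247.
Al2O3 (M=101.961): mol = 0.21989; Al = 0.43978, O = 0.65967.
SiO2 (M=60.083): mol = 0.65942; Si = 0.65942, O = 1.31884.
ΣO = 2.63408; factor = 12/ΣO = 4.55567.
Si apfu = 0.65942 × 4.55567 = 3.004.

3.004 Si apfu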